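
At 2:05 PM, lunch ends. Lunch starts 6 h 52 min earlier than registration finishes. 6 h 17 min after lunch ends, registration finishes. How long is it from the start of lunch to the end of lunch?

Registration ends at 2:05 PM + 377 min = 8:22 PM.
Lunch starts at 8:22 PM − 412 min = 1:30 PM.
From 1:30 PM to 2:05 PM is 35 minutes.

35 minutes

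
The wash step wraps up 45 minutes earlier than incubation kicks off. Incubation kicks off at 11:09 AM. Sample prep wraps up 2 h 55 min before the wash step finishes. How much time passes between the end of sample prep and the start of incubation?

The wash step ends at 11:09 AM − 45 min = 10:24 AM.
Sample prep ends at 10:24 AM − 175 min = 7:29 AM.
From 7:29 AM to 11:09 AM is 3 h 40 min.

3 h 40 min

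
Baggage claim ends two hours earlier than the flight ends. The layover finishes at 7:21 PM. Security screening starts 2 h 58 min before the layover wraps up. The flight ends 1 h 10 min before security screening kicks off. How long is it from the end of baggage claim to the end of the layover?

Security screening starts at 7:21 PM − 178 min = 4:23 PM.
The flight ends at 4:23 PM − 70 min = 3:13 PM.
Baggage claim ends at 3:13 PM − 120 min = 1:13 PM.
From 1:13 PM to 7:21 PM is 6 hours 8 minutes.

6 hours 8 minutes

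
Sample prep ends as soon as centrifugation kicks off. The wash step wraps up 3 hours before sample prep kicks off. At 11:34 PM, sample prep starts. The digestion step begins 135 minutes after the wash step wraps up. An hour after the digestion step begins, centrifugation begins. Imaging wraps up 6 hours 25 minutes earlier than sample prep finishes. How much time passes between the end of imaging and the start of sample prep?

6 hours 10 minutes

The wash step ends at 11:34 PM − 180 min = 8:34 PM.
The digestion step starts at 8:34 PM + 135 min = 10:49 PM.
Centrifugation starts at 10:49 PM + 60 min = 11:49 PM.
So sample prep ends at 11:49 PM.
Imaging ends at 11:49 PM − 385 min = 5:24 PM.
From 5:24 PM to 11:34 PM is 6 hours 10 minutes.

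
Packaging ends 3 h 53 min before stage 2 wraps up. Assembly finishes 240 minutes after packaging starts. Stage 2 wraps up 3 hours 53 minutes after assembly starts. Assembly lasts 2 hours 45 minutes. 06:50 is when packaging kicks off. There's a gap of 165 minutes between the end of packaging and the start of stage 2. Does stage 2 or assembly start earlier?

Assembly ends at 06:50 + 240 min = 10:50.
Assembly starts at 10:50 − 165 min = 08:05.
Stage 2 ends at 08:05 + 233 min = 11:58.
Packaging ends at 11:58 − 233 min = 08:05.
Stage 2 starts at 08:05 + 165 min = 10:50.
Stage 2 starts at 10:50 and assembly starts at 08:05, so assembly is first.

assembly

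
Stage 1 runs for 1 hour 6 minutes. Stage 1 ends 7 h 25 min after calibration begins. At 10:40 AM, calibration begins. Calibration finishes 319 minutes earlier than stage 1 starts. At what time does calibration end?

Stage 1 ends at 10:40 AM + 445 min = 6:05 PM.
Stage 1 starts at 6:05 PM − 66 min = 4:59 PM.
Calibration ends at 4:59 PM − 319 min = 11:40 AM.

11:40 AM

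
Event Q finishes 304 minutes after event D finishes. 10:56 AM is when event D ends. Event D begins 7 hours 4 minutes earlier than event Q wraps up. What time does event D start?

Event Q ends at 10:56 AM + 304 min = 4:00 PM.
Event D starts at 4:00 PM − 424 min = 8:56 AM.

8:56 AM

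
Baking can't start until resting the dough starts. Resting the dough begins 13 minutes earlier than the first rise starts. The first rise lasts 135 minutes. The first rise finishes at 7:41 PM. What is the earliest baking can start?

5:13 PM

The first rise starts at 7:41 PM − 135 min = 5:26 PM.
Resting the dough starts at 5:26 PM − 13 min = 5:13 PM.
Baking is bounded by resting the dough, so the earliest it can start is 5:13 PM.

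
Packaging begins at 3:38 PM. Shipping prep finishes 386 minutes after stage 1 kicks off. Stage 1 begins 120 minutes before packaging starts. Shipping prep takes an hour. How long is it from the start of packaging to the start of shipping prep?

Stage 1 starts at 3:38 PM − 120 min = 1:38 PM.
Shipping prep ends at 1:38 PM + 386 min = 8:04 PM.
Shipping prep starts at 8:04 PM − 60 min = 7:04 PM.
From 3:38 PM to 7:04 PM is 206 minutes.

206 minutes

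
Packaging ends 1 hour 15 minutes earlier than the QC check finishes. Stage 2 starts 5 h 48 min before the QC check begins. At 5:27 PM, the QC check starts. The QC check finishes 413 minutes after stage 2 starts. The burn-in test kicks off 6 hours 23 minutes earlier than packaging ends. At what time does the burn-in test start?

Stage 2 starts at 5:27 PM − 348 min = 11:39 AM.
The QC check ends at 11:39 AM + 413 min = 6:32 PM.
Packaging ends at 6:32 PM − 75 min = 5:17 PM.
The burn-in test starts at 5:17 PM − 383 min = 10:54 AM.

10:54 AM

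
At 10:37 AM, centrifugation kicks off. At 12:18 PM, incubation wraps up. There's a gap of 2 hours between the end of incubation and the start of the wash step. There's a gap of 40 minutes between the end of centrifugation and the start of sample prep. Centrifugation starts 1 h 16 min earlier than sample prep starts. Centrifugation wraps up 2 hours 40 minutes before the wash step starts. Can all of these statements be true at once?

No

The wash step starts at 12:18 PM + 120 min = 2:18 PM.
Centrifugation ends at 2:18 PM − 160 min = 11:38 AM.
Sample prep starts at 11:38 AM + 40 min = 12:18 PM.
Centrifugation starts at 12:18 PM − 76 min = 11:02 AM.
But centrifugation is also said to start at 10:37 AM — a 25-minute conflict.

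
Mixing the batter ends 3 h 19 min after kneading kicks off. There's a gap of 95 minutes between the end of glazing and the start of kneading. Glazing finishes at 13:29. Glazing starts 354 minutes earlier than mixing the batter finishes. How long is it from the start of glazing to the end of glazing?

Kneading starts at 13:29 + 95 min = 15:04.
Mixing the batter ends at 15:04 + 199 min = 18:23.
Glazing starts at 18:23 − 354 min = 12:29.
From 12:29 to 13:29 is 60 minutes.

60 minutes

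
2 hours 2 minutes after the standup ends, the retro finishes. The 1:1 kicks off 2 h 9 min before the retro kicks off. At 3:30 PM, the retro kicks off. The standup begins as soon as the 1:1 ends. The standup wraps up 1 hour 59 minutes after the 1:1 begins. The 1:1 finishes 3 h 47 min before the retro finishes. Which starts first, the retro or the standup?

the standup

The 1:1 starts at 3:30 PM − 129 min = 1:21 PM.
The standup ends at 1:21 PM + 119 min = 3:20 PM.
The retro ends at 3:20 PM + 122 min = 5:22 PM.
The 1:1 ends at 5:22 PM − 227 min = 1:35 PM.
So the standup starts at 1:35 PM.
The retro starts at 3:30 PM and the standup starts at 1:35 PM, so the standup is first.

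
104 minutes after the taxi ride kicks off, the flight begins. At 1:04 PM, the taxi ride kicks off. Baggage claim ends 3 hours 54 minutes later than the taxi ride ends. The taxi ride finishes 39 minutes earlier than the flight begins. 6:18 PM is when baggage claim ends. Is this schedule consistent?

The flight starts at 1:04 PM + 104 min = 2:48 PM.
The taxi ride ends at 2:48 PM − 39 min = 2:09 PM.
Baggage claim ends at 2:09 PM + 234 min = 6:03 PM.
But baggage claim is also said to end at 6:18 PM — a 15-minute conflict.

No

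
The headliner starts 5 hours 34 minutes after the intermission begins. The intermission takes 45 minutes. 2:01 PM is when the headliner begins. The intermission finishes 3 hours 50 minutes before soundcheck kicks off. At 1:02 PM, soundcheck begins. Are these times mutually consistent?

The intermission ends at 1:02 PM − 230 min = 9:12 AM.
The intermission starts at 9:12 AM − 45 min = 8:27 AM.
The headliner starts at 8:27 AM + 334 min = 2:01 PM.
That matches the stated 2:01 PM, so the schedule is consistent.

Yes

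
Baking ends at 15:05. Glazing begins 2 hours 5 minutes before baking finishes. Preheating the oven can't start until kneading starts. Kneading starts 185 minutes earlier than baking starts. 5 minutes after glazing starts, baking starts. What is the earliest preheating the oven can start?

Glazing starts at 15:05 − 125 min = 13:00.
Baking starts at 13:00 + 5 min = 13:05.
Kneading starts at 13:05 − 185 min = 10:00.
Preheating the oven is bounded by kneading, so the earliest it can start is 10:00.

10:00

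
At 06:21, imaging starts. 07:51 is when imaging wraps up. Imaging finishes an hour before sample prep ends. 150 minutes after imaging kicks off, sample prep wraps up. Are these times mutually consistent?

Yes

Sample prep ends at 06:21 + 150 min = 08:51.
Imaging ends at 08:51 − 60 min = 07:51.
That matches the stated 07:51, so the schedule is consistent.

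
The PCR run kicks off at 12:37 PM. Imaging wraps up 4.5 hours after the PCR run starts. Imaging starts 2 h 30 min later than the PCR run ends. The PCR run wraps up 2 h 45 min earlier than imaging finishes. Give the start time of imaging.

Imaging ends at 12:37 PM + 270 min = 5:07 PM.
The PCR run ends at 5:07 PM − 165 min = 2:22 PM.
Imaging starts at 2:22 PM + 150 min = 4:52 PM.

4:52 PM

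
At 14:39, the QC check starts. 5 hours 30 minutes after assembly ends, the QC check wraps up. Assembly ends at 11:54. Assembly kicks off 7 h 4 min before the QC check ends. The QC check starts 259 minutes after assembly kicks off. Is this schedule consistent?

Yes

The QC check ends at 11:54 + 330 min = 17:24.
Assembly starts at 17:24 − 424 min = 10:20.
The QC check starts at 10:20 + 259 min = 14:39.
That matches the stated 14:39, so the schedule is consistent.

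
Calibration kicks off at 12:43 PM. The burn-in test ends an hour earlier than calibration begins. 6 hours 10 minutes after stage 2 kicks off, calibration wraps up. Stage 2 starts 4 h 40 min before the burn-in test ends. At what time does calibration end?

1:13 PM

The burn-in test ends at 12:43 PM − 60 min = 11:43 AM.
Stage 2 starts at 11:43 AM − 280 min = 7:03 AM.
Calibration ends at 7:03 AM + 370 min = 1:13 PM.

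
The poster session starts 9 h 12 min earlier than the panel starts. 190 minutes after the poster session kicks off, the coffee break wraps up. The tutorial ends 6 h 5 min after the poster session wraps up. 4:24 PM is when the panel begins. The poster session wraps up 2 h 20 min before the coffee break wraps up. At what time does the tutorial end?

The poster session starts at 4:24 PM − 552 min = 7:12 AM.
The coffee break ends at 7:12 AM + 190 min = 10:22 AM.
The poster session ends at 10:22 AM − 140 min = 8:02 AM.
The tutorial ends at 8:02 AM + 365 min = 2:07 PM.

2:07 PM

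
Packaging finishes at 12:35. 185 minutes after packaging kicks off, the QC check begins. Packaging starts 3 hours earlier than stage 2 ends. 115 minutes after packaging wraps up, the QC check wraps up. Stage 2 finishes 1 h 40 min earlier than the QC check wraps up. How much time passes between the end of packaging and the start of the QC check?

The QC check ends at 12:35 + 115 min = 14:30.
Stage 2 ends at 14:30 − 100 min = 12:50.
Packaging starts at 12:50 − 180 min = 09:50.
The QC check starts at 09:50 + 185 min = 12:55.
From 12:35 to 12:55 is 20 minutes.

20 minutes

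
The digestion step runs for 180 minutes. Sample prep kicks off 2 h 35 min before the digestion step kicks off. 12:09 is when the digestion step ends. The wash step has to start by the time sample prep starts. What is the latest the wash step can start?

06:34

The digestion step starts at 12:09 − 180 min = 09:09.
Sample prep starts at 09:09 − 155 min = 06:34.
The wash step is bounded by sample prep, so the latest it can start is 06:34.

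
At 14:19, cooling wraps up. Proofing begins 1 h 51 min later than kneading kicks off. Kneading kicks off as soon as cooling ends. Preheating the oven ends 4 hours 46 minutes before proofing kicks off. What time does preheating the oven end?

Kneading starts at 14:19.
Proofing starts at 14:19 + 111 min = 16:10.
Preheating the oven ends at 16:10 − 286 min = 11:24.

11:24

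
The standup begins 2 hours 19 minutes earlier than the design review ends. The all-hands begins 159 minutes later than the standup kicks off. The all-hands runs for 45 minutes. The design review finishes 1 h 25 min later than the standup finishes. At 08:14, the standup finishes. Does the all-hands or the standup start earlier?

The design review ends at 08:14 + 85 min = 09:39.
The standup starts at 09:39 − 139 min = 07:20.
The all-hands starts at 07:20 + 159 min = 09:59.
The all-hands starts at 09:59 and the standup starts at 07:20, so the standup is first.

the standup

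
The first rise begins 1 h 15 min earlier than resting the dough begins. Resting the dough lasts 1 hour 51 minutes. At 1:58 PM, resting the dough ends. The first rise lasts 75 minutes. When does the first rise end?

Resting the dough starts at 1:58 PM − 111 min = 12:07 PM.
The first rise starts at 12:07 PM − 75 min = 10:52 AM.
The first rise ends at 10:52 AM + 75 min = 12:07 PM.

12:07 PM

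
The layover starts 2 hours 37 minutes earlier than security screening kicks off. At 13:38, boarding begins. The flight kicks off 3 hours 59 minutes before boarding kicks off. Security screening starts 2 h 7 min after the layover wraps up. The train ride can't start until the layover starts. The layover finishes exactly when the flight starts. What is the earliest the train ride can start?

The flight starts at 13:38 − 239 min = 09:39.
So the layover ends at 09:39.
Security screening starts at 09:39 + 127 min = 11:46.
The layover starts at 11:46 − 157 min = 09:09.
The train ride is bounded by the layover, so the earliest it can start is 09:09.

09:09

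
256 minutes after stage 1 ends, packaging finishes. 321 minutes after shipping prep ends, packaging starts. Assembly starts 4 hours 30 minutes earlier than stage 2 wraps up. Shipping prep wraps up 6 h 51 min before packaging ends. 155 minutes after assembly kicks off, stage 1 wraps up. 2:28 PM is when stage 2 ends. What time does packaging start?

3:19 PM

Assembly starts at 2:28 PM − 270 min = 9:58 AM.
Stage 1 ends at 9:58 AM + 155 min = 12:33 PM.
Packaging ends at 12:33 PM + 256 min = 4:49 PM.
Shipping prep ends at 4:49 PM − 411 min = 9:58 AM.
Packaging starts at 9:58 AM + 321 min = 3:19 PM.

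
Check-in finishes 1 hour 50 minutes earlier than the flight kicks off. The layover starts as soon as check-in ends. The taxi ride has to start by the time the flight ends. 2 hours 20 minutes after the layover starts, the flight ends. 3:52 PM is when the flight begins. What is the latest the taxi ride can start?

4:22 PM

Check-in ends at 3:52 PM − 110 min = 2:02 PM.
So the layover starts at 2:02 PM.
The flight ends at 2:02 PM + 140 min = 4:22 PM.
The taxi ride is bounded by the flight, so the latest it can start is 4:22 PM.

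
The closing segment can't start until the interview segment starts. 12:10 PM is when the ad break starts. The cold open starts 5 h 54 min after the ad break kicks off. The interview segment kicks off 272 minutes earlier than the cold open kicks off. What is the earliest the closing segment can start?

1:32 PM

The cold open starts at 12:10 PM + 354 min = 6:04 PM.
The interview segment starts at 6:04 PM − 272 min = 1:32 PM.
The closing segment is bounded by the interview segment, so the earliest it can start is 1:32 PM.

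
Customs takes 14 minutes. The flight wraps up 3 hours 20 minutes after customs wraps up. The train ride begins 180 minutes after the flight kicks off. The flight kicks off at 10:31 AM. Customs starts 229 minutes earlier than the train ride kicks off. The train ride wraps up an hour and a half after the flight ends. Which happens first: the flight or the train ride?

The train ride starts at 10:31 AM + 180 min = 1:31 PM.
The flight starts at 10:31 AM and the train ride starts at 1:31 PM, so the flight is first.

the flight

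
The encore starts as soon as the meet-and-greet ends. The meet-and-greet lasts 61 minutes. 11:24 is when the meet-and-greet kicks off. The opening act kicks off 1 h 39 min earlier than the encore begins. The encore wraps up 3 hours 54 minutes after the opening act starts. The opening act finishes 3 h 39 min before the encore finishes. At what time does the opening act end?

The meet-and-greet ends at 11:24 + 61 min = 12:25.
So the encore starts at 12:25.
The opening act starts at 12:25 − 99 min = 10:46.
The encore ends at 10:46 + 234 min = 14:40.
The opening act ends at 14:40 − 219 min = 11:01.

11:01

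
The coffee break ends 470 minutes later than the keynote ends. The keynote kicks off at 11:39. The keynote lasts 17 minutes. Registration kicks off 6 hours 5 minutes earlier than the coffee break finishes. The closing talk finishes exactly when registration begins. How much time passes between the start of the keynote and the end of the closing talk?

2 h 2 min

The keynote ends at 11:39 + 17 min = 11:56.
The coffee break ends at 11:56 + 470 min = 19:46.
Registration starts at 19:46 − 365 min = 13:41.
So the closing talk ends at 13:41.
From 11:39 to 13:41 is 2 h 2 min.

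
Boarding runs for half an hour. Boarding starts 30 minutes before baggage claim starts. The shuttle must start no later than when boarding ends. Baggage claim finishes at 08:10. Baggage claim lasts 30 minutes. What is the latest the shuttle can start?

07:40

Baggage claim starts at 08:10 − 30 min = 07:40.
Boarding starts at 07:40 − 30 min = 07:10.
Boarding ends at 07:10 + 30 min = 07:40.
The shuttle is bounded by boarding, so the latest it can start is 07:40.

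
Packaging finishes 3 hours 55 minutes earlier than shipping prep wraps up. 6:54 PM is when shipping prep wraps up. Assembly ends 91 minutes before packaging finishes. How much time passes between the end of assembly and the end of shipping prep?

Packaging ends at 6:54 PM − 235 min = 2:59 PM.
Assembly ends at 2:59 PM − 91 min = 1:28 PM.
From 1:28 PM to 6:54 PM is 326 minutes.

326 minutes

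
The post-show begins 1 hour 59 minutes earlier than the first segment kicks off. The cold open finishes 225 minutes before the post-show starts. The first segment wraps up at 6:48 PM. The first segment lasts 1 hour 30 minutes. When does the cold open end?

The first segment starts at 6:48 PM − 90 min = 5:18 PM.
The post-show starts at 5:18 PM − 119 min = 3:19 PM.
The cold open ends at 3:19 PM − 225 min = 11:34 AM.

11:34 AM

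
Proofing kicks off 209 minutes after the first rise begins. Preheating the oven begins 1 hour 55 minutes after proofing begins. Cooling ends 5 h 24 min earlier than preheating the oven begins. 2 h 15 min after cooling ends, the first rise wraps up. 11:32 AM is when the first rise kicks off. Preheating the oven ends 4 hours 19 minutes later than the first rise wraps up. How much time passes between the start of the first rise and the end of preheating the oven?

Proofing starts at 11:32 AM + 209 min = 3:01 PM.
Preheating the oven starts at 3:01 PM + 115 min = 4:56 PM.
Cooling ends at 4:56 PM − 324 min = 11:32 AM.
The first rise ends at 11:32 AM + 135 min = 1:47 PM.
Preheating the oven ends at 1:47 PM + 259 min = 6:06 PM.
From 11:32 AM to 6:06 PM is 394 minutes.

394 minutes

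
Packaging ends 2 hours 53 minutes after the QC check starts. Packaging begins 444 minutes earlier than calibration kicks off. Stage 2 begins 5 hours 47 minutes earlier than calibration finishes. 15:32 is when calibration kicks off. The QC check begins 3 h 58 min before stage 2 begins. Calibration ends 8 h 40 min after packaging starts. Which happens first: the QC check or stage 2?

the QC check

Packaging starts at 15:32 − 444 min = 08:08.
Calibration ends at 08:08 + 520 min = 16:48.
Stage 2 starts at 16:48 − 347 min = 11:01.
The QC check starts at 11:01 − 238 min = 07:03.
The QC check starts at 07:03 and stage 2 starts at 11:01, so the QC check is first.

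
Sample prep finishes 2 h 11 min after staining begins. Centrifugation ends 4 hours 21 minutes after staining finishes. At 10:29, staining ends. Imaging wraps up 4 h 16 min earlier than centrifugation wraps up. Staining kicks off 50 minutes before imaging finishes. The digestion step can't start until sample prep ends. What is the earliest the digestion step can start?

Centrifugation ends at 10:29 + 261 min = 14:50.
Imaging ends at 14:50 − 256 min = 10:34.
Staining starts at 10:34 − 50 min = 09:44.
Sample prep ends at 09:44 + 131 min = 11:55.
The digestion step is bounded by sample prep, so the earliest it can start is 11:55.

11:55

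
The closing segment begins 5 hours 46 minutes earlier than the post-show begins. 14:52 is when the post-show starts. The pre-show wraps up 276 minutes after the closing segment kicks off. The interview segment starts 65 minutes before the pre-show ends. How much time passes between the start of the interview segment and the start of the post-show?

2 hours 15 minutes

The closing segment starts at 14:52 − 346 min = 09:06.
The pre-show ends at 09:06 + 276 min = 13:42.
The interview segment starts at 13:42 − 65 min = 12:37.
From 12:37 to 14:52 is 2 hours 15 minutes.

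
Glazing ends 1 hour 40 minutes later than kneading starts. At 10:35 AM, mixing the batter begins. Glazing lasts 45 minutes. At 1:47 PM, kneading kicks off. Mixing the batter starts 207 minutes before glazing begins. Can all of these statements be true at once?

No

Glazing ends at 1:47 PM + 100 min = 3:27 PM.
Glazing starts at 3:27 PM − 45 min = 2:42 PM.
Mixing the batter starts at 2:42 PM − 207 min = 11:15 AM.
But mixing the batter is also said to start at 10:35 AM — a 40-minute conflict.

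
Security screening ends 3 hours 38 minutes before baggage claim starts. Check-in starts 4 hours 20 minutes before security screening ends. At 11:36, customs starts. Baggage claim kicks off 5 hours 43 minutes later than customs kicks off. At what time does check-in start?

Baggage claim starts at 11:36 + 343 min = 17:19.
Security screening ends at 17:19 − 218 min = 13:41.
Check-in starts at 13:41 − 260 min = 09:21.

09:21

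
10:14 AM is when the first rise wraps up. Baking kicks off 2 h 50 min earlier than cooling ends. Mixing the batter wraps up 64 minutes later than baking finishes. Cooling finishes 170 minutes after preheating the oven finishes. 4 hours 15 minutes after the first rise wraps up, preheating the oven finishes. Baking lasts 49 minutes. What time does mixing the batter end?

Preheating the oven ends at 10:14 AM + 255 min = 2:29 PM.
Cooling ends at 2:29 PM + 170 min = 5:19 PM.
Baking starts at 5:19 PM − 170 min = 2:29 PM.
Baking ends at 2:29 PM + 49 min = 3:18 PM.
Mixing the batter ends at 3:18 PM + 64 min = 4:22 PM.

4:22 PM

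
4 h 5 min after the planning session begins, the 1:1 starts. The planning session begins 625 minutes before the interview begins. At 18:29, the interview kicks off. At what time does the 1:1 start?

The planning session starts at 18:29 − 625 min = 08:04.
The 1:1 starts at 08:04 + 245 min = 12:09.

12:09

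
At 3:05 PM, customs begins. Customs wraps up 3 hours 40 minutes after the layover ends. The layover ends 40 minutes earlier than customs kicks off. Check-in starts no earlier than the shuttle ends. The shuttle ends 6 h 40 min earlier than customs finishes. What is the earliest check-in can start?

11:25 AM

The layover ends at 3:05 PM − 40 min = 2:25 PM.
Customs ends at 2:25 PM + 220 min = 6:05 PM.
The shuttle ends at 6:05 PM − 400 min = 11:25 AM.
Check-in is bounded by the shuttle, so the earliest it can start is 11:25 AM.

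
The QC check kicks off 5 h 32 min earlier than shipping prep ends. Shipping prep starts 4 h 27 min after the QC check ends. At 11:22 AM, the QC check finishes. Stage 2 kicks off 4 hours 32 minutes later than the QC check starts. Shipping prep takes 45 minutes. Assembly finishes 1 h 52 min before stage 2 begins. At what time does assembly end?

1:42 PM

Shipping prep starts at 11:22 AM + 267 min = 3:49 PM.
Shipping prep ends at 3:49 PM + 45 min = 4:34 PM.
The QC check starts at 4:34 PM − 332 min = 11:02 AM.
Stage 2 starts at 11:02 AM + 272 min = 3:34 PM.
Assembly ends at 3:34 PM − 112 min = 1:42 PM.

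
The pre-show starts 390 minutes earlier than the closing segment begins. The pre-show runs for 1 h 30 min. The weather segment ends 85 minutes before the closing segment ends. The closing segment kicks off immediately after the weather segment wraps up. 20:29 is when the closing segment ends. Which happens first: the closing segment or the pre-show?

The weather segment ends at 20:29 − 85 min = 19:04.
So the closing segment starts at 19:04.
The pre-show starts at 19:04 − 390 min = 12:34.
The closing segment starts at 19:04 and the pre-show starts at 12:34, so the pre-show is first.

the pre-show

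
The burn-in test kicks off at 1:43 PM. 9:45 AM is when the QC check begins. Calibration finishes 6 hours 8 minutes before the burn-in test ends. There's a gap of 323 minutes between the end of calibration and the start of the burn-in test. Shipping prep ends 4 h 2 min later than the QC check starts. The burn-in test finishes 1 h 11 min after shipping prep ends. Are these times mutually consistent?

No

Shipping prep ends at 9:45 AM + 242 min = 1:47 PM.
The burn-in test ends at 1:47 PM + 71 min = 2:58 PM.
Calibration ends at 2:58 PM − 368 min = 8:50 AM.
The burn-in test starts at 8:50 AM + 323 min = 2:13 PM.
But the burn-in test is also said to start at 1:43 PM — a 30-minute conflict.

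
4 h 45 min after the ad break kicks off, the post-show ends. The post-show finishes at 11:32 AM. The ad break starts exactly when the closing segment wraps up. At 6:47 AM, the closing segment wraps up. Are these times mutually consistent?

Yes

The ad break starts at 6:47 AM.
The post-show ends at 6:47 AM + 285 min = 11:32 AM.
That matches the stated 11:32 AM, so the schedule is consistent.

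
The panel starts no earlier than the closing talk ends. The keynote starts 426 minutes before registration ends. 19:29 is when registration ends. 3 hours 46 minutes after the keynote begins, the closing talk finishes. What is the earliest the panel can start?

The keynote starts at 19:29 − 426 min = 12:23.
The closing talk ends at 12:23 + 226 min = 16:09.
The panel is bounded by the closing talk, so the earliest it can start is 16:09.

16:09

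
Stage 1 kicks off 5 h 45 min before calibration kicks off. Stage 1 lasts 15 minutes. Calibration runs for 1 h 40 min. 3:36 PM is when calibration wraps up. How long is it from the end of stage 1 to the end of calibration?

7 hours 10 minutes

Calibration starts at 3:36 PM − 100 min = 1:56 PM.
Stage 1 starts at 1:56 PM − 345 min = 8:11 AM.
Stage 1 ends at 8:11 AM + 15 min = 8:26 AM.
From 8:26 AM to 3:36 PM is 7 hours 10 minutes.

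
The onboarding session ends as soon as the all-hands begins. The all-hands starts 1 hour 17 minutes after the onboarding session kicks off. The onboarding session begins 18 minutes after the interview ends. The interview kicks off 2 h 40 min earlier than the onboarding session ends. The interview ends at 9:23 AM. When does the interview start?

The onboarding session starts at 9:23 AM + 18 min = 9:41 AM.
The all-hands starts at 9:41 AM + 77 min = 10:58 AM.
So the onboarding session ends at 10:58 AM.
The interview starts at 10:58 AM − 160 min = 8:18 AM.

8:18 AM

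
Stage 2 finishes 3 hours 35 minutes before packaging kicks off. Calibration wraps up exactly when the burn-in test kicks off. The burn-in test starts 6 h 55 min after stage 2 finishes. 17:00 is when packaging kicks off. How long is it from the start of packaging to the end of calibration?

200 minutes

Stage 2 ends at 17:00 − 215 min = 13:25.
The burn-in test starts at 13:25 + 415 min = 20:20.
So calibration ends at 20:20.
From 17:00 to 20:20 is 200 minutes.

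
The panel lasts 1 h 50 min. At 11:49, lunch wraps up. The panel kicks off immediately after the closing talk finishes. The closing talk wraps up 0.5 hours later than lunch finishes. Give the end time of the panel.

The closing talk ends at 11:49 + 30 min = 12:19.
So the panel starts at 12:19.
The panel ends at 12:19 + 110 min = 14:09.

14:09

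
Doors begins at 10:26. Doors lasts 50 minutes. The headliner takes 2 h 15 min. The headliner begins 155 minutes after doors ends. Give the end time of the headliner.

Doors ends at 10:26 + 50 min = 11:16.
The headliner starts at 11:16 + 155 min = 13:51.
The headliner ends at 13:51 + 135 min = 16:06.

16:06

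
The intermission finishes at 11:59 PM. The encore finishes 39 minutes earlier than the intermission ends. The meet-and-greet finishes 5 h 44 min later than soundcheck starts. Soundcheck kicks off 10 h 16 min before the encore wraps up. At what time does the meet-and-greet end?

The encore ends at 11:59 PM − 39 min = 11:20 PM.
Soundcheck starts at 11:20 PM − 616 min = 1:04 PM.
The meet-and-greet ends at 1:04 PM + 344 min = 6:48 PM.

6:48 PM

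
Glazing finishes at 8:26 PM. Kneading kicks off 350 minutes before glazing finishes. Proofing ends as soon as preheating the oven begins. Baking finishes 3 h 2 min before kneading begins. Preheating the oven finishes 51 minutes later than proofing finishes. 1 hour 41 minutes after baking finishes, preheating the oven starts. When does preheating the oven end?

Kneading starts at 8:26 PM − 350 min = 2:36 PM.
Baking ends at 2:36 PM − 182 min = 11:34 AM.
Preheating the oven starts at 11:34 AM + 101 min = 1:15 PM.
So proofing ends at 1:15 PM.
Preheating the oven ends at 1:15 PM + 51 min = 2:06 PM.

2:06 PM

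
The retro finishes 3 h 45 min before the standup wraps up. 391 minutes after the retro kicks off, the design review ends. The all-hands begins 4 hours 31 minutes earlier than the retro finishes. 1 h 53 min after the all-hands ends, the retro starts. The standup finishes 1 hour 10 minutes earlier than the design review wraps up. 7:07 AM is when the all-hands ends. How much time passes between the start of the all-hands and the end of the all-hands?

The retro starts at 7:07 AM + 113 min = 9:00 AM.
The design review ends at 9:00 AM + 391 min = 3:31 PM.
The standup ends at 3:31 PM − 70 min = 2:21 PM.
The retro ends at 2:21 PM − 225 min = 10:36 AM.
The all-hands starts at 10:36 AM − 271 min = 6:05 AM.
From 6:05 AM to 7:07 AM is 1 h 2 min.

1 h 2 min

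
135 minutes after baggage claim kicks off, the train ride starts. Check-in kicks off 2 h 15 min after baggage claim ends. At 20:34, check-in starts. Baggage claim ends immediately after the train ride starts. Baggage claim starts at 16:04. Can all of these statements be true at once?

Yes

The train ride starts at 16:04 + 135 min = 18:19.
So baggage claim ends at 18:19.
Check-in starts at 18:19 + 135 min = 20:34.
That matches the stated 20:34, so the schedule is consistent.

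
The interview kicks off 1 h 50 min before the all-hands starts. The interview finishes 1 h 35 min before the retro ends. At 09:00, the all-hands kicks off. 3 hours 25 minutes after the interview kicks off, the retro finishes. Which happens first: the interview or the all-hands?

The interview starts at 09:00 − 110 min = 07:10.
The interview starts at 07:10 and the all-hands starts at 09:00, so the interview is first.

the interview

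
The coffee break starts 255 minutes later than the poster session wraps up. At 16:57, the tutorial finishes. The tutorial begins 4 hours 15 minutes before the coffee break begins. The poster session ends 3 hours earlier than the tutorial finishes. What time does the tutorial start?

13:57

The poster session ends at 16:57 − 180 min = 13:57.
The coffee break starts at 13:57 + 255 min = 18:12.
The tutorial starts at 18:12 − 255 min = 13:57.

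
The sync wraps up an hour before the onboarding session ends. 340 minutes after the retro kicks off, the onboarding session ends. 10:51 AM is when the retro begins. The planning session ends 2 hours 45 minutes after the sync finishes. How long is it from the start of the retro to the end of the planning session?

The onboarding session ends at 10:51 AM + 340 min = 4:31 PM.
The sync ends at 4:31 PM − 60 min = 3:31 PM.
The planning session ends at 3:31 PM + 165 min = 6:16 PM.
From 10:51 AM to 6:16 PM is 7 h 25 min.

7 h 25 min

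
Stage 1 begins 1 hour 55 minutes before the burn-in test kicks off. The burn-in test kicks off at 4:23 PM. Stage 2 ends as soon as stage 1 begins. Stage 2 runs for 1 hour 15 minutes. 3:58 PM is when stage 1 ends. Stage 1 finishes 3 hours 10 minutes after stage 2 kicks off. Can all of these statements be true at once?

No

Stage 1 starts at 4:23 PM − 115 min = 2:28 PM.
So stage 2 ends at 2:28 PM.
Stage 2 starts at 2:28 PM − 75 min = 1:13 PM.
Stage 1 ends at 1:13 PM + 190 min = 4:23 PM.
But stage 1 is also said to end at 3:58 PM — a 25-minute conflict.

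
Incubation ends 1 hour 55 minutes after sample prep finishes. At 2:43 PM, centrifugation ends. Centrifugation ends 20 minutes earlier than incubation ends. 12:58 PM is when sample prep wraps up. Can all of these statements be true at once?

Incubation ends at 12:58 PM + 115 min = 2:53 PM.
Centrifugation ends at 2:53 PM − 20 min = 2:33 PM.
But centrifugation is also said to end at 2:43 PM — a 10-minute conflict.

No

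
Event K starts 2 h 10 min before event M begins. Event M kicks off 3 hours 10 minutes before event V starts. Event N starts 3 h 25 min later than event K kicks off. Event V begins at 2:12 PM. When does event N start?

12:17 PM

Event M starts at 2:12 PM − 190 min = 11:02 AM.
Event K starts at 11:02 AM − 130 min = 8:52 AM.
Event N starts at 8:52 AM + 205 min = 12:17 PM.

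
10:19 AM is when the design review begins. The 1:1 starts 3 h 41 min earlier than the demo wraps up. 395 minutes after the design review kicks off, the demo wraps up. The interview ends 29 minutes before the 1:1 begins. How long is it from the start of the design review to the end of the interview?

The demo ends at 10:19 AM + 395 min = 4:54 PM.
The 1:1 starts at 4:54 PM − 221 min = 1:13 PM.
The interview ends at 1:13 PM − 29 min = 12:44 PM.
From 10:19 AM to 12:44 PM is 2 hours 25 minutes.

2 hours 25 minutes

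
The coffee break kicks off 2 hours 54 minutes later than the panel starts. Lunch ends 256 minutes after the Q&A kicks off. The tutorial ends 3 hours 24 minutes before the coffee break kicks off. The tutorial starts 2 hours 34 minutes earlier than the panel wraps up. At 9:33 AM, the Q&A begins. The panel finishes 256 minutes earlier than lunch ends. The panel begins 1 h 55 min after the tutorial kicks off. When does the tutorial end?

Lunch ends at 9:33 AM + 256 min = 1:49 PM.
The panel ends at 1:49 PM − 256 min = 9:33 AM.
The tutorial starts at 9:33 AM − 154 min = 6:59 AM.
The panel starts at 6:59 AM + 115 min = 8:54 AM.
The coffee break starts at 8:54 AM + 174 min = 11:48 AM.
The tutorial ends at 11:48 AM − 204 min = 8:24 AM.

8:24 AM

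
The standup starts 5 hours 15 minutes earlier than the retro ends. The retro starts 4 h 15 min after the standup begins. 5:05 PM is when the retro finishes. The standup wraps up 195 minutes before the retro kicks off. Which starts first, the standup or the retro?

The standup starts at 5:05 PM − 315 min = 11:50 AM.
The retro starts at 11:50 AM + 255 min = 4:05 PM.
The standup starts at 11:50 AM and the retro starts at 4:05 PM, so the standup is first.

the standup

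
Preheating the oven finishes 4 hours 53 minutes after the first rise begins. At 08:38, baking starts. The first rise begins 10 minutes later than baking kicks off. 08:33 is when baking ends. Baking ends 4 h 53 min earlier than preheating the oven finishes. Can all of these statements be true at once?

No

The first rise starts at 08:38 + 10 min = 08:48.
Preheating the oven ends at 08:48 + 293 min = 13:41.
Baking ends at 13:41 − 293 min = 08:48.
But baking is also said to end at 08:33 — a 15-minute conflict.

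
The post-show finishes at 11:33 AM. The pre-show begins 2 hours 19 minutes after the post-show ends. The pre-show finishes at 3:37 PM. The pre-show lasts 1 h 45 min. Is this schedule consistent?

Yes

The pre-show starts at 11:33 AM + 139 min = 1:52 PM.
The pre-show ends at 1:52 PM + 105 min = 3:37 PM.
That matches the stated 3:37 PM, so the schedule is consistent.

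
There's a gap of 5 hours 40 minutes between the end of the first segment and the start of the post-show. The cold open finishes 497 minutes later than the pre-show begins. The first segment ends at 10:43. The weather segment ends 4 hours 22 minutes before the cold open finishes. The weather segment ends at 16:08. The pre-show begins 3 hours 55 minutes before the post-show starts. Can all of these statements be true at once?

No

The post-show starts at 10:43 + 340 min = 16:23.
The pre-show starts at 16:23 − 235 min = 12:28.
The cold open ends at 12:28 + 497 min = 20:45.
The weather segment ends at 20:45 − 262 min = 16:23.
But the weather segment is also said to end at 16:08 — a 15-minute conflict.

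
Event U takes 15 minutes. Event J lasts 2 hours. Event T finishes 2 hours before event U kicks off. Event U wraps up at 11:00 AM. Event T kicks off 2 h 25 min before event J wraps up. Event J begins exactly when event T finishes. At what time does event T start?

8:20 AM

Event U starts at 11:00 AM − 15 min = 10:45 AM.
Event T ends at 10:45 AM − 120 min = 8:45 AM.
So event J starts at 8:45 AM.
Event J ends at 8:45 AM + 120 min = 10:45 AM.
Event T starts at 10:45 AM − 145 min = 8:20 AM.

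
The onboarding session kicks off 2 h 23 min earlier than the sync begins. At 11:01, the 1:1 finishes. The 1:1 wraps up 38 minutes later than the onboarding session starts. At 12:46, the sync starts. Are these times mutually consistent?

The onboarding session starts at 12:46 − 143 min = 10:23.
The 1:1 ends at 10:23 + 38 min = 11:01.
That matches the stated 11:01, so the schedule is consistent.

Yes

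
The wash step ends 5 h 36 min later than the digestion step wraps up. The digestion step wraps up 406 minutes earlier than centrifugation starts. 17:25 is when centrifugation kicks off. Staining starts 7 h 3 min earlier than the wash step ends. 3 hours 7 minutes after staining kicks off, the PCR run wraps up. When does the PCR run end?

12:19

The digestion step ends at 17:25 − 406 min = 10:39.
The wash step ends at 10:39 + 336 min = 16:15.
Staining starts at 16:15 − 423 min = 09:12.
The PCR run ends at 09:12 + 187 min = 12:19.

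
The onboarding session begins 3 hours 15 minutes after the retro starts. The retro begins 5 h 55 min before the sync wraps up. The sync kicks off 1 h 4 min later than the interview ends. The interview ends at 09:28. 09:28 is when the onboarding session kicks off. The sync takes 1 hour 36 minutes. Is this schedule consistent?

The sync starts at 09:28 + 64 min = 10:32.
The sync ends at 10:32 + 96 min = 12:08.
The retro starts at 12:08 − 355 min = 06:13.
The onboarding session starts at 06:13 + 195 min = 09:28.
That matches the stated 09:28, so the schedule is consistent.

Yes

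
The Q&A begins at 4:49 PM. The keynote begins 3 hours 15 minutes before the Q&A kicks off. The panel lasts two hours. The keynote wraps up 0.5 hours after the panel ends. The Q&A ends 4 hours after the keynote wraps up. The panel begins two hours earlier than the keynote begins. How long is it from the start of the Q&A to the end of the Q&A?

The keynote starts at 4:49 PM − 195 min = 1:34 PM.
The panel starts at 1:34 PM − 120 min = 11:34 AM.
The panel ends at 11:34 AM + 120 min = 1:34 PM.
The keynote ends at 1:34 PM + 30 min = 2:04 PM.
The Q&A ends at 2:04 PM + 240 min = 6:04 PM.
From 4:49 PM to 6:04 PM is 1 hour 15 minutes.

1 hour 15 minutes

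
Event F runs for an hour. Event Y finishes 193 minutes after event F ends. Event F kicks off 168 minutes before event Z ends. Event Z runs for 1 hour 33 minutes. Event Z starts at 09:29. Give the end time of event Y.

12:27

Event Z ends at 09:29 + 93 min = 11:02.
Event F starts at 11:02 − 168 min = 08:14.
Event F ends at 08:14 + 60 min = 09:14.
Event Y ends at 09:14 + 193 min = 12:27.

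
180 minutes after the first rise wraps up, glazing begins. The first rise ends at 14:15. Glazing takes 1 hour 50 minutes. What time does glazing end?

Glazing starts at 14:15 + 180 min = 17:15.
Glazing ends at 17:15 + 110 min = 19:05.

19:05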